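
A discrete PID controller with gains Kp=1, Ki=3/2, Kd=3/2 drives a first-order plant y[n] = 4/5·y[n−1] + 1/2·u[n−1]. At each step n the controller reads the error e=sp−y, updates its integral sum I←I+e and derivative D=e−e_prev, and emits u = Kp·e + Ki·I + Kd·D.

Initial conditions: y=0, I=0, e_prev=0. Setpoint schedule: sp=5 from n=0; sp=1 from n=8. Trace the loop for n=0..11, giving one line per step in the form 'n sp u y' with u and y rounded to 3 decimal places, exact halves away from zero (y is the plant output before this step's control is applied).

0 5 20.000 0.000
1 5 -20.000 10.000
2 5 35.500 -2.000
3 5 -44.600 16.150
4 5 68.020 -9.380
5 5 -92.249 26.506
6 5 135.024 -24.920
7 5 -187.219 47.576
8 1 254.159 -55.548
9 1 -362.462 82.641
10 1 513.397 -115.118
11 1 -727.953 164.604

(exact arithmetic carried between steps; '≈' marks a value shown rounded to 6 d.p. or computed from one; I and e_prev carry over from the previous line; the table rounds u and y to 3 d.p., halves away from zero)
n=0: y=0, sp=5, e=sp−y=5; I=5, D=e−e_prev=5; u=1·5+3/2·5+3/2·5=20; next y=4/5·0+1/2·20=10
n=1: y=10, sp=5, e=sp−y=-5; I=0, D=e−e_prev=-10; u=1·(-5)+3/2·0+3/2·(-10)=-20; next y=4/5·10+1/2·(-20)=-2
n=2: y=-2, sp=5, e=sp−y=7; I=7, D=e−e_prev=12; u=1·7+3/2·7+3/2·12=35.5; next y=4/5·(-2)+1/2·35.5=16.15
n=3: y=16.15, sp=5, e=sp−y=-11.15; I=-4.15, D=e−e_prev=-18.15; u=1·(-11.15)+3/2·(-4.15)+3/2·(-18.15)=-44.6; next y=4/5·16.15+1/2·(-44.6)=-9.38
n=4: y=-9.38, sp=5, e=sp−y=14.38; I=10.23, D=e−e_prev=25.53; u=1·14.38+3/2·10.23+3/2·25.53=68.02; next y=4/5·(-9.38)+1/2·68.02=26.506
n=5: y=26.506, sp=5, e=sp−y=-21.506; I=-11.276, D=e−e_prev=-35.886; u=1·(-21.506)+3/2·(-11.276)+3/2·(-35.886)=-92.249; next y=4/5·26.506+1/2·(-92.249)=-24.9197
n=6: y=-24.9197, sp=5, e=sp−y=29.9197; I=18.6437, D=e−e_prev=51.4257; u=1·29.9197+3/2·18.6437+3/2·51.4257=135.0238; next y=4/5·(-24.9197)+1/2·135.0238=47.57614
n=7: y=47.57614, sp=5, e=sp−y=-42.57614; I=-23.93244, D=e−e_prev=-72.49584; u=1·(-42.57614)+3/2·(-23.93244)+3/2·(-72.49584)=-187.21856; next y=4/5·47.57614+1/2·(-187.21856)=-55.548368
n=8: y=-55.548368, sp=1, e=sp−y=56.548368; I=32.615928, D=e−e_prev=99.124508; u=1·56.548368+3/2·32.615928+3/2·99.124508=254.159022; next y=4/5·(-55.548368)+1/2·254.159022≈82.640817
n=9: y≈82.640817, sp=1, e=sp−y≈-81.640817; I≈-49.024889, D=e−e_prev≈-138.189185; u=1·(-81.640817)+3/2·(-49.024889)+3/2·(-138.189185)≈-362.461926; next y=4/5·82.640817+1/2·(-362.461926)≈-115.118310
n=10: y≈-115.118310, sp=1, e=sp−y≈116.118310; I≈67.093421, D=e−e_prev≈197.759127; u=1·116.118310+3/2·67.093421+3/2·197.759127≈513.397132; next y=4/5·(-115.118310)+1/2·513.397132≈164.603918
n=11: y≈164.603918, sp=1, e=sp−y≈-163.603918; I≈-96.510497, D=e−e_prev≈-279.722228; u=1·(-163.603918)+3/2·(-96.510497)+3/2·(-279.722228)≈-727.953005; next y=4/5·164.603918+1/2·(-727.953005)≈-232.293368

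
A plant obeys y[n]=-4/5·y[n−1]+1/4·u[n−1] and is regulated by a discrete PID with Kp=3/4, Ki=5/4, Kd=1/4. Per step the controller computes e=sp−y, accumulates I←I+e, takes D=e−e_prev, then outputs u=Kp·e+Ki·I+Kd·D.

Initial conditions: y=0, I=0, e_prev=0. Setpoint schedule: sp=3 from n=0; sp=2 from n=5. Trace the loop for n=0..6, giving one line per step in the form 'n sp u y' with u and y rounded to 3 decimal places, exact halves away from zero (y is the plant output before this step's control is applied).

0 3 6.750 0.000
1 3 5.953 1.688
2 3 11.501 0.138
3 3 8.782 2.765
4 3 15.990 -0.016
5 2 7.755 4.011
6 2 18.379 -1.270

(exact arithmetic carried between steps; '≈' marks a value shown rounded to 6 d.p. or computed from one; I and e_prev carry over from the previous line; the table rounds u and y to 3 d.p., halves away from zero)
n=0: y=0, sp=3, e=sp−y=3; I=3, D=e−e_prev=3; u=3/4·3+5/4·3+1/4·3=6.75; next y=-4/5·0+1/4·6.75=1.6875
n=1: y=1.6875, sp=3, e=sp−y=1.3125; I=4.3125, D=e−e_prev=-1.6875; u=3/4·1.3125+5/4·4.3125+1/4·(-1.6875)=5.953125; next y=-4/5·1.6875+1/4·5.953125≈0.138281
n=2: y≈0.138281, sp=3, e=sp−y≈2.861719; I≈7.174219, D=e−e_prev≈1.549219; u=3/4·2.861719+5/4·7.174219+1/4·1.549219≈11.501367; next y=-4/5·0.138281+1/4·11.501367≈2.764717
n=3: y≈2.764717, sp=3, e=sp−y≈0.235283; I≈7.409502, D=e−e_prev≈-2.626436; u=3/4·0.235283+5/4·7.409502+1/4·(-2.626436)≈8.781731; next y=-4/5·2.764717+1/4·8.781731≈-0.016341
n=4: y≈-0.016341, sp=3, e=sp−y≈3.016341; I≈10.425843, D=e−e_prev≈2.781057; u=3/4·3.016341+5/4·10.425843+1/4·2.781057≈15.989823; next y=-4/5·(-0.016341)+1/4·15.989823≈4.010528
n=5: y≈4.010528, sp=2, e=sp−y≈-2.010528; I≈8.415314, D=e−e_prev≈-5.026869; u=3/4·(-2.010528)+5/4·8.415314+1/4·(-5.026869)≈7.754529; next y=-4/5·4.010528+1/4·7.754529≈-1.269790
n=6: y≈-1.269790, sp=2, e=sp−y≈3.269790; I≈11.685105, D=e−e_prev≈5.280319; u=3/4·3.269790+5/4·11.685105+1/4·5.280319≈18.378803; next y=-4/5·(-1.269790)+1/4·18.378803≈5.610533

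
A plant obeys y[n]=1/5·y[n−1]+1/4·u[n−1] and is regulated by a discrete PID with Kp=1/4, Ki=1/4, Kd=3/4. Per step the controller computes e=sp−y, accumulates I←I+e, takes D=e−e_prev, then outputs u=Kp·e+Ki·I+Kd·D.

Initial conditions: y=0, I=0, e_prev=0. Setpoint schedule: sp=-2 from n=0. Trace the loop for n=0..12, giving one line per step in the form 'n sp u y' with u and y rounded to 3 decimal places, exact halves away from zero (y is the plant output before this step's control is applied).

(exact arithmetic carried between steps; '≈' marks a value shown rounded to 6 d.p. or computed from one; I and e_prev carry over from the previous line; the table rounds u and y to 3 d.p., halves away from zero)
n=0: y=0, sp=-2, e=sp−y=-2; I=-2, D=e−e_prev=-2; u=1/4·(-2)+1/4·(-2)+3/4·(-2)=-2.5; next y=1/5·0+1/4·(-2.5)=-0.625
n=1: y=-0.625, sp=-2, e=sp−y=-1.375; I=-3.375, D=e−e_prev=0.625; u=1/4·(-1.375)+1/4·(-3.375)+3/4·0.625=-0.71875; next y=1/5·(-0.625)+1/4·(-0.71875)≈-0.304688
n=2: y≈-0.304688, sp=-2, e=sp−y≈-1.695313; I≈-5.070313, D=e−e_prev≈-0.320313; u=1/4·(-1.695313)+1/4·(-5.070313)+3/4·(-0.320313)≈-1.931641; next y=1/5·(-0.304688)+1/4·(-1.931641)≈-0.543848
n=3: y≈-0.543848, sp=-2, e=sp−y≈-1.456152; I≈-6.526465, D=e−e_prev≈0.239160; u=1/4·(-1.456152)+1/4·(-6.526465)+3/4·0.239160≈-1.816284; next y=1/5·(-0.543848)+1/4·(-1.816284)≈-0.562841
n=4: y≈-0.562841, sp=-2, e=sp−y≈-1.437159; I≈-7.963624, D=e−e_prev≈0.018993; u=1/4·(-1.437159)+1/4·(-7.963624)+3/4·0.018993≈-2.335951; next y=1/5·(-0.562841)+1/4·(-2.335951)≈-0.696556
n=5: y≈-0.696556, sp=-2, e=sp−y≈-1.303444; I≈-9.267068, D=e−e_prev≈0.133715; u=1/4·(-1.303444)+1/4·(-9.267068)+3/4·0.133715≈-2.542342; next y=1/5·(-0.696556)+1/4·(-2.542342)≈-0.774897
n=6: y≈-0.774897, sp=-2, e=sp−y≈-1.225103; I≈-10.492172, D=e−e_prev≈0.078341; u=1/4·(-1.225103)+1/4·(-10.492172)+3/4·0.078341≈-2.870563; next y=1/5·(-0.774897)+1/4·(-2.870563)≈-0.872620
n=7: y≈-0.872620, sp=-2, e=sp−y≈-1.127380; I≈-11.619552, D=e−e_prev≈0.097724; u=1/4·(-1.127380)+1/4·(-11.619552)+3/4·0.097724≈-3.113440; next y=1/5·(-0.872620)+1/4·(-3.113440)≈-0.952884
n=8: y≈-0.952884, sp=-2, e=sp−y≈-1.047116; I≈-12.666668, D=e−e_prev≈0.080264; u=1/4·(-1.047116)+1/4·(-12.666668)+3/4·0.080264≈-3.368248; next y=1/5·(-0.952884)+1/4·(-3.368248)≈-1.032639
n=9: y≈-1.032639, sp=-2, e=sp−y≈-0.967361; I≈-13.634029, D=e−e_prev≈0.079755; u=1/4·(-0.967361)+1/4·(-13.634029)+3/4·0.079755≈-3.590531; next y=1/5·(-1.032639)+1/4·(-3.590531)≈-1.104161
n=10: y≈-1.104161, sp=-2, e=sp−y≈-0.895839; I≈-14.529868, D=e−e_prev≈0.071522; u=1/4·(-0.895839)+1/4·(-14.529868)+3/4·0.071522≈-3.802786; next y=1/5·(-1.104161)+1/4·(-3.802786)≈-1.171529
n=11: y≈-1.171529, sp=-2, e=sp−y≈-0.828471; I≈-15.358340, D=e−e_prev≈0.067368; u=1/4·(-0.828471)+1/4·(-15.358340)+3/4·0.067368≈-3.996177; next y=1/5·(-1.171529)+1/4·(-3.996177)≈-1.233350
n=12: y≈-1.233350, sp=-2, e=sp−y≈-0.766650; I≈-16.124990, D=e−e_prev≈0.061821; u=1/4·(-0.766650)+1/4·(-16.124990)+3/4·0.061821≈-4.176544; next y=1/5·(-1.233350)+1/4·(-4.176544)≈-1.290806

0 -2 -2.500 0.000
1 -2 -0.719 -0.625
2 -2 -1.932 -0.305
3 -2 -1.816 -0.544
4 -2 -2.336 -0.563
5 -2 -2.542 -0.697
6 -2 -2.871 -0.775
7 -2 -3.113 -0.873
8 -2 -3.368 -0.953
9 -2 -3.591 -1.033
10 -2 -3.803 -1.104
11 -2 -3.996 -1.172
12 -2 -4.177 -1.233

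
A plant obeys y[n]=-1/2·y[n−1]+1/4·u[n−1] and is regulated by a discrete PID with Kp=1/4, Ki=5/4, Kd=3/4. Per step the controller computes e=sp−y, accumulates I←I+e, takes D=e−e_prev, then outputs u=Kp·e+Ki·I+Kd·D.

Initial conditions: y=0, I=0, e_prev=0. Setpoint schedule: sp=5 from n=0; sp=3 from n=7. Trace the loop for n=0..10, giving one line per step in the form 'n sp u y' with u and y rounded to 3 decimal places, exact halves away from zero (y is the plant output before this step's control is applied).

(exact arithmetic carried between steps; '≈' marks a value shown rounded to 6 d.p. or computed from one; I and e_prev carry over from the previous line; the table rounds u and y to 3 d.p., halves away from zero)
n=0: y=0, sp=5, e=sp−y=5; I=5, D=e−e_prev=5; u=1/4·5+5/4·5+3/4·5=11.25; next y=-1/2·0+1/4·11.25=2.8125
n=1: y=2.8125, sp=5, e=sp−y=2.1875; I=7.1875, D=e−e_prev=-2.8125; u=1/4·2.1875+5/4·7.1875+3/4·(-2.8125)=7.421875; next y=-1/2·2.8125+1/4·7.421875≈0.449219
n=2: y≈0.449219, sp=5, e=sp−y≈4.550781; I≈11.738281, D=e−e_prev≈2.363281; u=1/4·4.550781+5/4·11.738281+3/4·2.363281≈17.583008; next y=-1/2·0.449219+1/4·17.583008≈4.171143
n=3: y≈4.171143, sp=5, e=sp−y≈0.828857; I≈12.567139, D=e−e_prev≈-3.721924; u=1/4·0.828857+5/4·12.567139+3/4·(-3.721924)≈13.124695; next y=-1/2·4.171143+1/4·13.124695≈1.195602
n=4: y≈1.195602, sp=5, e=sp−y≈3.804398; I≈16.371536, D=e−e_prev≈2.975540; u=1/4·3.804398+5/4·16.371536+3/4·2.975540≈23.647175; next y=-1/2·1.195602+1/4·23.647175≈5.313993
n=5: y≈5.313993, sp=5, e=sp−y≈-0.313993; I≈16.057544, D=e−e_prev≈-4.118390; u=1/4·(-0.313993)+5/4·16.057544+3/4·(-4.118390)≈16.904639; next y=-1/2·5.313993+1/4·16.904639≈1.569164
n=6: y≈1.569164, sp=5, e=sp−y≈3.430836; I≈19.488380, D=e−e_prev≈3.744829; u=1/4·3.430836+5/4·19.488380+3/4·3.744829≈28.026806; next y=-1/2·1.569164+1/4·28.026806≈6.222120
n=7: y≈6.222120, sp=3, e=sp−y≈-3.222120; I≈16.266260, D=e−e_prev≈-6.652956; u=1/4·(-3.222120)+5/4·16.266260+3/4·(-6.652956)≈14.537578; next y=-1/2·6.222120+1/4·14.537578≈0.523335
n=8: y≈0.523335, sp=3, e=sp−y≈2.476665; I≈18.742926, D=e−e_prev≈5.698785; u=1/4·2.476665+5/4·18.742926+3/4·5.698785≈28.321912; next y=-1/2·0.523335+1/4·28.321912≈6.818811
n=9: y≈6.818811, sp=3, e=sp−y≈-3.818811; I≈14.924115, D=e−e_prev≈-6.295476; u=1/4·(-3.818811)+5/4·14.924115+3/4·(-6.295476)≈12.978834; next y=-1/2·6.818811+1/4·12.978834≈-0.164697
n=10: y≈-0.164697, sp=3, e=sp−y≈3.164697; I≈18.088812, D=e−e_prev≈6.983508; u=1/4·3.164697+5/4·18.088812+3/4·6.983508≈28.639820; next y=-1/2·(-0.164697)+1/4·28.639820≈7.242303

0 5 11.250 0.000
1 5 7.422 2.813
2 5 17.583 0.449
3 5 13.125 4.171
4 5 23.647 1.196
5 5 16.905 5.314
6 5 28.027 1.569
7 3 14.538 6.222
8 3 28.322 0.523
9 3 12.979 6.819
10 3 28.640 -0.165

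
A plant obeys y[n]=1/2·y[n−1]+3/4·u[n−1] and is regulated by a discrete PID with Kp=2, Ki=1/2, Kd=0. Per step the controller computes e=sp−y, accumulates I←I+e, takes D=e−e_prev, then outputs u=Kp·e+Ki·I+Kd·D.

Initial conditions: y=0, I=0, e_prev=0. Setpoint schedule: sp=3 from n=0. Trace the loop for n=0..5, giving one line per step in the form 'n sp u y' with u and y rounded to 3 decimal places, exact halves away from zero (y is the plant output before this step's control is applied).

0 3 7.500 0.000
1 3 -5.063 5.625
2 3 10.148 -0.984
3 3 -8.118 7.119
4 3 13.943 -2.529
5 3 -12.597 9.193

(exact arithmetic carried between steps; '≈' marks a value shown rounded to 6 d.p. or computed from one; I and e_prev carry over from the previous line; the table rounds u and y to 3 d.p., halves away from zero)
n=0: y=0, sp=3, e=sp−y=3; I=3, D=e−e_prev=3; u=2·3+1/2·3+0·3=7.5; next y=1/2·0+3/4·7.5=5.625
n=1: y=5.625, sp=3, e=sp−y=-2.625; I=0.375, D=e−e_prev=-5.625; u=2·(-2.625)+1/2·0.375+0·(-5.625)=-5.0625; next y=1/2·5.625+3/4·(-5.0625)=-0.984375
n=2: y=-0.984375, sp=3, e=sp−y=3.984375; I=4.359375, D=e−e_prev=6.609375; u=2·3.984375+1/2·4.359375+0·6.609375≈10.148438; next y=1/2·(-0.984375)+3/4·10.148438≈7.119141
n=3: y≈7.119141, sp=3, e=sp−y≈-4.119141; I≈0.240234, D=e−e_prev≈-8.103516; u=2·(-4.119141)+1/2·0.240234+0·(-8.103516)≈-8.118164; next y=1/2·7.119141+3/4·(-8.118164)≈-2.529053
n=4: y≈-2.529053, sp=3, e=sp−y≈5.529053; I≈5.769287, D=e−e_prev≈9.648193; u=2·5.529053+1/2·5.769287+0·9.648193≈13.942749; next y=1/2·(-2.529053)+3/4·13.942749≈9.192535
n=5: y≈9.192535, sp=3, e=sp−y≈-6.192535; I≈-0.423248, D=e−e_prev≈-11.721588; u=2·(-6.192535)+1/2·(-0.423248)+0·(-11.721588)≈-12.596695; next y=1/2·9.192535+3/4·(-12.596695)≈-4.851254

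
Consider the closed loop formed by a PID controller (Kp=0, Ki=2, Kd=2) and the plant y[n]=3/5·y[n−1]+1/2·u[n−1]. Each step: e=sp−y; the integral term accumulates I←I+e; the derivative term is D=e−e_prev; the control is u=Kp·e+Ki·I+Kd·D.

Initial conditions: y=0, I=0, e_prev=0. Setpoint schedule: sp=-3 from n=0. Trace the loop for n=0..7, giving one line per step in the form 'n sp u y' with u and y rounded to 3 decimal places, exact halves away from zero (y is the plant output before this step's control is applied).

0 -3 -12.000 0.000
1 -3 12.000 -6.000
2 -3 -27.600 2.400
3 -3 37.440 -12.360
4 -3 -68.016 11.304
5 -3 104.822 -27.226
6 -3 -176.991 36.076
7 -3 283.164 -66.850

(exact arithmetic carried between steps; '≈' marks a value shown rounded to 6 d.p. or computed from one; I and e_prev carry over from the previous line; the table rounds u and y to 3 d.p., halves away from zero)
n=0: y=0, sp=-3, e=sp−y=-3; I=-3, D=e−e_prev=-3; u=0·(-3)+2·(-3)+2·(-3)=-12; next y=3/5·0+1/2·(-12)=-6
n=1: y=-6, sp=-3, e=sp−y=3; I=0, D=e−e_prev=6; u=0·3+2·0+2·6=12; next y=3/5·(-6)+1/2·12=2.4
n=2: y=2.4, sp=-3, e=sp−y=-5.4; I=-5.4, D=e−e_prev=-8.4; u=0·(-5.4)+2·(-5.4)+2·(-8.4)=-27.6; next y=3/5·2.4+1/2·(-27.6)=-12.36
n=3: y=-12.36, sp=-3, e=sp−y=9.36; I=3.96, D=e−e_prev=14.76; u=0·9.36+2·3.96+2·14.76=37.44; next y=3/5·(-12.36)+1/2·37.44=11.304
n=4: y=11.304, sp=-3, e=sp−y=-14.304; I=-10.344, D=e−e_prev=-23.664; u=0·(-14.304)+2·(-10.344)+2·(-23.664)=-68.016; next y=3/5·11.304+1/2·(-68.016)=-27.2256
n=5: y=-27.2256, sp=-3, e=sp−y=24.2256; I=13.8816, D=e−e_prev=38.5296; u=0·24.2256+2·13.8816+2·38.5296=104.8224; next y=3/5·(-27.2256)+1/2·104.8224=36.07584
n=6: y=36.07584, sp=-3, e=sp−y=-39.07584; I=-25.19424, D=e−e_prev=-63.30144; u=0·(-39.07584)+2·(-25.19424)+2·(-63.30144)=-176.99136; next y=3/5·36.07584+1/2·(-176.99136)=-66.850176
n=7: y=-66.850176, sp=-3, e=sp−y=63.850176; I=38.655936, D=e−e_prev=102.926016; u=0·63.850176+2·38.655936+2·102.926016=283.163904; next y=3/5·(-66.850176)+1/2·283.163904≈101.471846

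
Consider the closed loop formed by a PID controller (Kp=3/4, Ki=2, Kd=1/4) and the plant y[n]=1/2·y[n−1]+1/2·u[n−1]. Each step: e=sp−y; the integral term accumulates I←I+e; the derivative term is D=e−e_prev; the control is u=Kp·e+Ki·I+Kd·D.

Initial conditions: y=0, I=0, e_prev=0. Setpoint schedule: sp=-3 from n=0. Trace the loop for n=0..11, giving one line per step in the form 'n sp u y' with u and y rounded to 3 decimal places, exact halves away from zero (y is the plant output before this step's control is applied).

0 -3 -9.000 0.000
1 -3 -0.750 -4.500
2 -3 -4.500 -2.625
3 -3 -1.969 -3.563
4 -3 -3.469 -2.766
5 -3 -2.684 -3.117
6 -3 -3.188 -2.900
7 -3 -2.902 -3.044
8 -3 -3.063 -2.973
9 -3 -2.964 -3.018
10 -3 -3.020 -2.991
11 -3 -2.988 -3.006

(exact arithmetic carried between steps; '≈' marks a value shown rounded to 6 d.p. or computed from one; I and e_prev carry over from the previous line; the table rounds u and y to 3 d.p., halves away from zero)
n=0: y=0, sp=-3, e=sp−y=-3; I=-3, D=e−e_prev=-3; u=3/4·(-3)+2·(-3)+1/4·(-3)=-9; next y=1/2·0+1/2·(-9)=-4.5
n=1: y=-4.5, sp=-3, e=sp−y=1.5; I=-1.5, D=e−e_prev=4.5; u=3/4·1.5+2·(-1.5)+1/4·4.5=-0.75; next y=1/2·(-4.5)+1/2·(-0.75)=-2.625
n=2: y=-2.625, sp=-3, e=sp−y=-0.375; I=-1.875, D=e−e_prev=-1.875; u=3/4·(-0.375)+2·(-1.875)+1/4·(-1.875)=-4.5; next y=1/2·(-2.625)+1/2·(-4.5)=-3.5625
n=3: y=-3.5625, sp=-3, e=sp−y=0.5625; I=-1.3125, D=e−e_prev=0.9375; u=3/4·0.5625+2·(-1.3125)+1/4·0.9375=-1.96875; next y=1/2·(-3.5625)+1/2·(-1.96875)=-2.765625
n=4: y=-2.765625, sp=-3, e=sp−y=-0.234375; I=-1.546875, D=e−e_prev=-0.796875; u=3/4·(-0.234375)+2·(-1.546875)+1/4·(-0.796875)=-3.46875; next y=1/2·(-2.765625)+1/2·(-3.46875)≈-3.117188
n=5: y≈-3.117188, sp=-3, e=sp−y≈0.117188; I≈-1.429688, D=e−e_prev≈0.351563; u=3/4·0.117188+2·(-1.429688)+1/4·0.351563≈-2.683594; next y=1/2·(-3.117188)+1/2·(-2.683594)≈-2.900391
n=6: y≈-2.900391, sp=-3, e=sp−y≈-0.099609; I≈-1.529297, D=e−e_prev≈-0.216797; u=3/4·(-0.099609)+2·(-1.529297)+1/4·(-0.216797)≈-3.1875; next y=1/2·(-2.900391)+1/2·(-3.1875)≈-3.043945
n=7: y≈-3.043945, sp=-3, e=sp−y≈0.043945; I≈-1.485352, D=e−e_prev≈0.143555; u=3/4·0.043945+2·(-1.485352)+1/4·0.143555≈-2.901855; next y=1/2·(-3.043945)+1/2·(-2.901855)≈-2.972900
n=8: y≈-2.972900, sp=-3, e=sp−y≈-0.027100; I≈-1.512451, D=e−e_prev≈-0.071045; u=3/4·(-0.027100)+2·(-1.512451)+1/4·(-0.071045)≈-3.062988; next y=1/2·(-2.972900)+1/2·(-3.062988)≈-3.017944
n=9: y≈-3.017944, sp=-3, e=sp−y≈0.017944; I≈-1.494507, D=e−e_prev≈0.045044; u=3/4·0.017944+2·(-1.494507)+1/4·0.045044≈-2.964294; next y=1/2·(-3.017944)+1/2·(-2.964294)≈-2.991119
n=10: y≈-2.991119, sp=-3, e=sp−y≈-0.008881; I≈-1.503387, D=e−e_prev≈-0.026825; u=3/4·(-0.008881)+2·(-1.503387)+1/4·(-0.026825)≈-3.020142; next y=1/2·(-2.991119)+1/2·(-3.020142)≈-3.005630
n=11: y≈-3.005630, sp=-3, e=sp−y≈0.005630; I≈-1.497757, D=e−e_prev≈0.014511; u=3/4·0.005630+2·(-1.497757)+1/4·0.014511≈-2.987663; next y=1/2·(-3.005630)+1/2·(-2.987663)≈-2.996647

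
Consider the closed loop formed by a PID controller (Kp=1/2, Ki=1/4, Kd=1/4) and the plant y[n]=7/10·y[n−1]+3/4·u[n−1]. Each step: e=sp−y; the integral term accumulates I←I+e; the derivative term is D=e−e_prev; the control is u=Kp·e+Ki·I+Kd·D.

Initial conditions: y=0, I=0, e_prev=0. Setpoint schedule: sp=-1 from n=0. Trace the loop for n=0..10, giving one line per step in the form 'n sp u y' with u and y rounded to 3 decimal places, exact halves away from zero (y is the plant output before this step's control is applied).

(exact arithmetic carried between steps; '≈' marks a value shown rounded to 6 d.p. or computed from one; I and e_prev carry over from the previous line; the table rounds u and y to 3 d.p., halves away from zero)
n=0: y=0, sp=-1, e=sp−y=-1; I=-1, D=e−e_prev=-1; u=1/2·(-1)+1/4·(-1)+1/4·(-1)=-1; next y=7/10·0+3/4·(-1)=-0.75
n=1: y=-0.75, sp=-1, e=sp−y=-0.25; I=-1.25, D=e−e_prev=0.75; u=1/2·(-0.25)+1/4·(-1.25)+1/4·0.75=-0.25; next y=7/10·(-0.75)+3/4·(-0.25)=-0.7125
n=2: y=-0.7125, sp=-1, e=sp−y=-0.2875; I=-1.5375, D=e−e_prev=-0.0375; u=1/2·(-0.2875)+1/4·(-1.5375)+1/4·(-0.0375)=-0.5375; next y=7/10·(-0.7125)+3/4·(-0.5375)=-0.901875
n=3: y=-0.901875, sp=-1, e=sp−y=-0.098125; I=-1.635625, D=e−e_prev=0.189375; u=1/2·(-0.098125)+1/4·(-1.635625)+1/4·0.189375=-0.410625; next y=7/10·(-0.901875)+3/4·(-0.410625)≈-0.939281
n=4: y≈-0.939281, sp=-1, e=sp−y≈-0.060719; I≈-1.696344, D=e−e_prev≈0.037406; u=1/2·(-0.060719)+1/4·(-1.696344)+1/4·0.037406≈-0.445094; next y=7/10·(-0.939281)+3/4·(-0.445094)≈-0.991317
n=5: y≈-0.991317, sp=-1, e=sp−y≈-0.008683; I≈-1.705027, D=e−e_prev≈0.052036; u=1/2·(-0.008683)+1/4·(-1.705027)+1/4·0.052036≈-0.417589; next y=7/10·(-0.991317)+3/4·(-0.417589)≈-1.007114
n=6: y≈-1.007114, sp=-1, e=sp−y≈0.007114; I≈-1.697913, D=e−e_prev≈0.015797; u=1/2·0.007114+1/4·(-1.697913)+1/4·0.015797≈-0.416972; next y=7/10·(-1.007114)+3/4·(-0.416972)≈-1.017709
n=7: y≈-1.017709, sp=-1, e=sp−y≈0.017709; I≈-1.680204, D=e−e_prev≈0.010595; u=1/2·0.017709+1/4·(-1.680204)+1/4·0.010595≈-0.408548; next y=7/10·(-1.017709)+3/4·(-0.408548)≈-1.018807
n=8: y≈-1.018807, sp=-1, e=sp−y≈0.018807; I≈-1.661397, D=e−e_prev≈0.001098; u=1/2·0.018807+1/4·(-1.661397)+1/4·0.001098≈-0.405671; next y=7/10·(-1.018807)+3/4·(-0.405671)≈-1.017418
n=9: y≈-1.017418, sp=-1, e=sp−y≈0.017418; I≈-1.643979, D=e−e_prev≈-0.001389; u=1/2·0.017418+1/4·(-1.643979)+1/4·(-0.001389)≈-0.402633; next y=7/10·(-1.017418)+3/4·(-0.402633)≈-1.014167
n=10: y≈-1.014167, sp=-1, e=sp−y≈0.014167; I≈-1.629811, D=e−e_prev≈-0.003251; u=1/2·0.014167+1/4·(-1.629811)+1/4·(-0.003251)≈-0.401182; next y=7/10·(-1.014167)+3/4·(-0.401182)≈-1.010804

0 -1 -1.000 0.000
1 -1 -0.250 -0.750
2 -1 -0.538 -0.713
3 -1 -0.411 -0.902
4 -1 -0.445 -0.939
5 -1 -0.418 -0.991
6 -1 -0.417 -1.007
7 -1 -0.409 -1.018
8 -1 -0.406 -1.019
9 -1 -0.403 -1.017
10 -1 -0.401 -1.014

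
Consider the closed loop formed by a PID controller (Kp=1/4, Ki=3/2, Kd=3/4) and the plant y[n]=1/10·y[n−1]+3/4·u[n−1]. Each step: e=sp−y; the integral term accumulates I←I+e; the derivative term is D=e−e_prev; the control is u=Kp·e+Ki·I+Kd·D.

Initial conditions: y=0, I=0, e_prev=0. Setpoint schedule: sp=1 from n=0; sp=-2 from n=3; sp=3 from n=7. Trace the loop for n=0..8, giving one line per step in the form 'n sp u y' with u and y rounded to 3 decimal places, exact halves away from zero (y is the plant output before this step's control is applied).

0 1 2.500 0.000
1 1 -1.438 1.875
2 1 5.570 -0.891
3 -2 -13.616 4.089
4 -2 17.965 -9.803
5 -2 -36.491 12.494
6 -2 55.022 -26.119
7 3 -87.193 38.655
8 3 154.615 -61.529

(exact arithmetic carried between steps; '≈' marks a value shown rounded to 6 d.p. or computed from one; I and e_prev carry over from the previous line; the table rounds u and y to 3 d.p., halves away from zero)
n=0: y=0, sp=1, e=sp−y=1; I=1, D=e−e_prev=1; u=1/4·1+3/2·1+3/4·1=2.5; next y=1/10·0+3/4·2.5=1.875
n=1: y=1.875, sp=1, e=sp−y=-0.875; I=0.125, D=e−e_prev=-1.875; u=1/4·(-0.875)+3/2·0.125+3/4·(-1.875)=-1.4375; next y=1/10·1.875+3/4·(-1.4375)=-0.890625
n=2: y=-0.890625, sp=1, e=sp−y=1.890625; I=2.015625, D=e−e_prev=2.765625; u=1/4·1.890625+3/2·2.015625+3/4·2.765625≈5.570313; next y=1/10·(-0.890625)+3/4·5.570313≈4.088672
n=3: y≈4.088672, sp=-2, e=sp−y≈-6.088672; I≈-4.073047, D=e−e_prev≈-7.979297; u=1/4·(-6.088672)+3/2·(-4.073047)+3/4·(-7.979297)≈-13.616211; next y=1/10·4.088672+3/4·(-13.616211)≈-9.803291
n=4: y≈-9.803291, sp=-2, e=sp−y≈7.803291; I≈3.730244, D=e−e_prev≈13.891963; u=1/4·7.803291+3/2·3.730244+3/4·13.891963≈17.965161; next y=1/10·(-9.803291)+3/4·17.965161≈12.493542
n=5: y≈12.493542, sp=-2, e=sp−y≈-14.493542; I≈-10.763298, D=e−e_prev≈-22.296833; u=1/4·(-14.493542)+3/2·(-10.763298)+3/4·(-22.296833)≈-36.490956; next y=1/10·12.493542+3/4·(-36.490956)≈-26.118863
n=6: y≈-26.118863, sp=-2, e=sp−y≈24.118863; I≈13.355566, D=e−e_prev≈38.612405; u=1/4·24.118863+3/2·13.355566+3/4·38.612405≈55.022368; next y=1/10·(-26.118863)+3/4·55.022368≈38.654889
n=7: y≈38.654889, sp=3, e=sp−y≈-35.654889; I≈-22.299324, D=e−e_prev≈-59.773753; u=1/4·(-35.654889)+3/2·(-22.299324)+3/4·(-59.773753)≈-87.193023; next y=1/10·38.654889+3/4·(-87.193023)≈-61.529278
n=8: y≈-61.529278, sp=3, e=sp−y≈64.529278; I≈42.229954, D=e−e_prev≈100.184168; u=1/4·64.529278+3/2·42.229954+3/4·100.184168≈154.615377; next y=1/10·(-61.529278)+3/4·154.615377≈109.808605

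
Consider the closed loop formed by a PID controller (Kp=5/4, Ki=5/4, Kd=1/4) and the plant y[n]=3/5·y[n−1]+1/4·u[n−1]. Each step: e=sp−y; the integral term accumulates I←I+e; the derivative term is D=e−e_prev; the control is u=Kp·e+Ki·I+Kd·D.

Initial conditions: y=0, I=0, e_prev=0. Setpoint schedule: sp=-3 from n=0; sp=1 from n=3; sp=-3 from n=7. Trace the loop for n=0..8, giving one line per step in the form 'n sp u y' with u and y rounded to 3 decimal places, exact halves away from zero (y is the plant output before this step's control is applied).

(exact arithmetic carried between steps; '≈' marks a value shown rounded to 6 d.p. or computed from one; I and e_prev carry over from the previous line; the table rounds u and y to 3 d.p., halves away from zero)
n=0: y=0, sp=-3, e=sp−y=-3; I=-3, D=e−e_prev=-3; u=5/4·(-3)+5/4·(-3)+1/4·(-3)=-8.25; next y=3/5·0+1/4·(-8.25)=-2.0625
n=1: y=-2.0625, sp=-3, e=sp−y=-0.9375; I=-3.9375, D=e−e_prev=2.0625; u=5/4·(-0.9375)+5/4·(-3.9375)+1/4·2.0625=-5.578125; next y=3/5·(-2.0625)+1/4·(-5.578125)≈-2.632031
n=2: y≈-2.632031, sp=-3, e=sp−y≈-0.367969; I≈-4.305469, D=e−e_prev≈0.569531; u=5/4·(-0.367969)+5/4·(-4.305469)+1/4·0.569531≈-5.699414; next y=3/5·(-2.632031)+1/4·(-5.699414)≈-3.004072
n=3: y≈-3.004072, sp=1, e=sp−y≈4.004072; I≈-0.301396, D=e−e_prev≈4.372041; u=5/4·4.004072+5/4·(-0.301396)+1/4·4.372041≈5.721355; next y=3/5·(-3.004072)+1/4·5.721355≈-0.372105
n=4: y≈-0.372105, sp=1, e=sp−y≈1.372105; I≈1.070708, D=e−e_prev≈-2.631968; u=5/4·1.372105+5/4·1.070708+1/4·(-2.631968)≈2.395524; next y=3/5·(-0.372105)+1/4·2.395524≈0.375618
n=5: y≈0.375618, sp=1, e=sp−y≈0.624382; I≈1.695090, D=e−e_prev≈-0.747723; u=5/4·0.624382+5/4·1.695090+1/4·(-0.747723)≈2.712409; next y=3/5·0.375618+1/4·2.712409≈0.903473
n=6: y≈0.903473, sp=1, e=sp−y≈0.096527; I≈1.791617, D=e−e_prev≈-0.527855; u=5/4·0.096527+5/4·1.791617+1/4·(-0.527855)≈2.228216; next y=3/5·0.903473+1/4·2.228216≈1.099138
n=7: y≈1.099138, sp=-3, e=sp−y≈-4.099138; I≈-2.307521, D=e−e_prev≈-4.195665; u=5/4·(-4.099138)+5/4·(-2.307521)+1/4·(-4.195665)≈-9.057240; next y=3/5·1.099138+1/4·(-9.057240)≈-1.604827
n=8: y≈-1.604827, sp=-3, e=sp−y≈-1.395173; I≈-3.702694, D=e−e_prev≈2.703965; u=5/4·(-1.395173)+5/4·(-3.702694)+1/4·2.703965≈-5.696342; next y=3/5·(-1.604827)+1/4·(-5.696342)≈-2.386982

0 -3 -8.250 0.000
1 -3 -5.578 -2.063
2 -3 -5.699 -2.632
3 1 5.721 -3.004
4 1 2.396 -0.372
5 1 2.712 0.376
6 1 2.228 0.903
7 -3 -9.057 1.099
8 -3 -5.696 -1.605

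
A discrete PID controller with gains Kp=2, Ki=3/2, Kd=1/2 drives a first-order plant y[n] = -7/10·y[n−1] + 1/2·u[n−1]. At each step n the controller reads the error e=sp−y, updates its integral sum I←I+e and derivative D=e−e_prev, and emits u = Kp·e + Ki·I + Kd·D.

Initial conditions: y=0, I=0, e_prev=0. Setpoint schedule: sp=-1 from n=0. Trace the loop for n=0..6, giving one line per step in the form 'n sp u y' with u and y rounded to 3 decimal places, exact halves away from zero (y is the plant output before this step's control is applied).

0 -1 -4.000 0.000
1 -1 3.000 -2.000
2 -1 -16.100 2.900
3 -1 32.420 -10.080
4 -1 -93.834 23.266
5 -1 232.317 -63.203
6 -1 -612.028 160.401

(exact arithmetic carried between steps; '≈' marks a value shown rounded to 6 d.p. or computed from one; I and e_prev carry over from the previous line; the table rounds u and y to 3 d.p., halves away from zero)
n=0: y=0, sp=-1, e=sp−y=-1; I=-1, D=e−e_prev=-1; u=2·(-1)+3/2·(-1)+1/2·(-1)=-4; next y=-7/10·0+1/2·(-4)=-2
n=1: y=-2, sp=-1, e=sp−y=1; I=0, D=e−e_prev=2; u=2·1+3/2·0+1/2·2=3; next y=-7/10·(-2)+1/2·3=2.9
n=2: y=2.9, sp=-1, e=sp−y=-3.9; I=-3.9, D=e−e_prev=-4.9; u=2·(-3.9)+3/2·(-3.9)+1/2·(-4.9)=-16.1; next y=-7/10·2.9+1/2·(-16.1)=-10.08
n=3: y=-10.08, sp=-1, e=sp−y=9.08; I=5.18, D=e−e_prev=12.98; u=2·9.08+3/2·5.18+1/2·12.98=32.42; next y=-7/10·(-10.08)+1/2·32.42=23.266
n=4: y=23.266, sp=-1, e=sp−y=-24.266; I=-19.086, D=e−e_prev=-33.346; u=2·(-24.266)+3/2·(-19.086)+1/2·(-33.346)=-93.834; next y=-7/10·23.266+1/2·(-93.834)=-63.2032
n=5: y=-63.2032, sp=-1, e=sp−y=62.2032; I=43.1172, D=e−e_prev=86.4692; u=2·62.2032+3/2·43.1172+1/2·86.4692=232.3168; next y=-7/10·(-63.2032)+1/2·232.3168=160.40064
n=6: y=160.40064, sp=-1, e=sp−y=-161.40064; I=-118.28344, D=e−e_prev=-223.60384; u=2·(-161.40064)+3/2·(-118.28344)+1/2·(-223.60384)=-612.02836; next y=-7/10·160.40064+1/2·(-612.02836)=-418.294628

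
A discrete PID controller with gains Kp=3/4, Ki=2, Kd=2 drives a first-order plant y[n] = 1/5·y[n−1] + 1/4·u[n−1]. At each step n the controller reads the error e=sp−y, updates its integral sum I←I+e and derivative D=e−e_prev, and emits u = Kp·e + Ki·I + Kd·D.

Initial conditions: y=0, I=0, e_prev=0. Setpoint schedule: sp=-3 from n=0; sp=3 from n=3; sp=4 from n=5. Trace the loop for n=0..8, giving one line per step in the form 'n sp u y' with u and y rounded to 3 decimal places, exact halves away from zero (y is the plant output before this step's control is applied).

0 -3 -14.250 0.000
1 -3 2.672 -3.563
2 -3 -20.038 -0.045
3 3 33.213 -5.019
4 3 -31.209 7.300
5 4 54.377 -6.342
6 4 -42.895 12.326
7 4 75.565 -8.259
8 4 -62.203 17.240

(exact arithmetic carried between steps; '≈' marks a value shown rounded to 6 d.p. or computed from one; I and e_prev carry over from the previous line; the table rounds u and y to 3 d.p., halves away from zero)
n=0: y=0, sp=-3, e=sp−y=-3; I=-3, D=e−e_prev=-3; u=3/4·(-3)+2·(-3)+2·(-3)=-14.25; next y=1/5·0+1/4·(-14.25)=-3.5625
n=1: y=-3.5625, sp=-3, e=sp−y=0.5625; I=-2.4375, D=e−e_prev=3.5625; u=3/4·0.5625+2·(-2.4375)+2·3.5625=2.671875; next y=1/5·(-3.5625)+1/4·2.671875≈-0.044531
n=2: y≈-0.044531, sp=-3, e=sp−y≈-2.955469; I≈-5.392969, D=e−e_prev≈-3.517969; u=3/4·(-2.955469)+2·(-5.392969)+2·(-3.517969)≈-20.038477; next y=1/5·(-0.044531)+1/4·(-20.038477)≈-5.018525
n=3: y≈-5.018525, sp=3, e=sp−y≈8.018525; I≈2.625557, D=e−e_prev≈10.973994; u=3/4·8.018525+2·2.625557+2·10.973994≈33.212996; next y=1/5·(-5.018525)+1/4·33.212996≈7.299544
n=4: y≈7.299544, sp=3, e=sp−y≈-4.299544; I≈-1.673987, D=e−e_prev≈-12.318069; u=3/4·(-4.299544)+2·(-1.673987)+2·(-12.318069)≈-31.208771; next y=1/5·7.299544+1/4·(-31.208771)≈-6.342284
n=5: y≈-6.342284, sp=4, e=sp−y≈10.342284; I≈8.668297, D=e−e_prev≈14.641828; u=3/4·10.342284+2·8.668297+2·14.641828≈54.376962; next y=1/5·(-6.342284)+1/4·54.376962≈12.325784
n=6: y≈12.325784, sp=4, e=sp−y≈-8.325784; I≈0.342513, D=e−e_prev≈-18.668068; u=3/4·(-8.325784)+2·0.342513+2·(-18.668068)≈-42.895447; next y=1/5·12.325784+1/4·(-42.895447)≈-8.258705
n=7: y≈-8.258705, sp=4, e=sp−y≈12.258705; I≈12.601218, D=e−e_prev≈20.584489; u=3/4·12.258705+2·12.601218+2·20.584489≈75.565442; next y=1/5·(-8.258705)+1/4·75.565442≈17.239620
n=8: y≈17.239620, sp=4, e=sp−y≈-13.239620; I≈-0.638402, D=e−e_prev≈-25.498324; u=3/4·(-13.239620)+2·(-0.638402)+2·(-25.498324)≈-62.203167; next y=1/5·17.239620+1/4·(-62.203167)≈-12.102868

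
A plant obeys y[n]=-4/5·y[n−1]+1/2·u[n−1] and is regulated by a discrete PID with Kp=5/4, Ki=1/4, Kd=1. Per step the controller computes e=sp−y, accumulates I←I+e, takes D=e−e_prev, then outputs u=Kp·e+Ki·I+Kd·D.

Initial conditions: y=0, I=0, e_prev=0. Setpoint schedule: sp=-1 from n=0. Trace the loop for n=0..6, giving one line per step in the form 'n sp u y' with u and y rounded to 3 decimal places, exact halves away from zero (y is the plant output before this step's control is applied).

0 -1 -2.500 0.000
1 -1 1.375 -1.250
2 -1 -7.156 1.688
3 -1 11.648 -4.928
4 -1 -30.722 9.767
5 -1 63.634 -23.175
6 -1 -147.591 50.357

(exact arithmetic carried between steps; '≈' marks a value shown rounded to 6 d.p. or computed from one; I and e_prev carry over from the previous line; the table rounds u and y to 3 d.p., halves away from zero)
n=0: y=0, sp=-1, e=sp−y=-1; I=-1, D=e−e_prev=-1; u=5/4·(-1)+1/4·(-1)+1·(-1)=-2.5; next y=-4/5·0+1/2·(-2.5)=-1.25
n=1: y=-1.25, sp=-1, e=sp−y=0.25; I=-0.75, D=e−e_prev=1.25; u=5/4·0.25+1/4·(-0.75)+1·1.25=1.375; next y=-4/5·(-1.25)+1/2·1.375=1.6875
n=2: y=1.6875, sp=-1, e=sp−y=-2.6875; I=-3.4375, D=e−e_prev=-2.9375; u=5/4·(-2.6875)+1/4·(-3.4375)+1·(-2.9375)=-7.15625; next y=-4/5·1.6875+1/2·(-7.15625)=-4.928125
n=3: y=-4.928125, sp=-1, e=sp−y=3.928125; I=0.490625, D=e−e_prev=6.615625; u=5/4·3.928125+1/4·0.490625+1·6.615625≈11.648438; next y=-4/5·(-4.928125)+1/2·11.648438≈9.766719
n=4: y≈9.766719, sp=-1, e=sp−y≈-10.766719; I≈-10.276094, D=e−e_prev≈-14.694844; u=5/4·(-10.766719)+1/4·(-10.276094)+1·(-14.694844)≈-30.722266; next y=-4/5·9.766719+1/2·(-30.722266)≈-23.174508
n=5: y≈-23.174508, sp=-1, e=sp−y≈22.174508; I≈11.898414, D=e−e_prev≈32.941227; u=5/4·22.174508+1/4·11.898414+1·32.941227≈63.633965; next y=-4/5·(-23.174508)+1/2·63.633965≈50.356589
n=6: y≈50.356589, sp=-1, e=sp−y≈-51.356589; I≈-39.458175, D=e−e_prev≈-73.531096; u=5/4·(-51.356589)+1/4·(-39.458175)+1·(-73.531096)≈-147.591376; next y=-4/5·50.356589+1/2·(-147.591376)≈-114.080959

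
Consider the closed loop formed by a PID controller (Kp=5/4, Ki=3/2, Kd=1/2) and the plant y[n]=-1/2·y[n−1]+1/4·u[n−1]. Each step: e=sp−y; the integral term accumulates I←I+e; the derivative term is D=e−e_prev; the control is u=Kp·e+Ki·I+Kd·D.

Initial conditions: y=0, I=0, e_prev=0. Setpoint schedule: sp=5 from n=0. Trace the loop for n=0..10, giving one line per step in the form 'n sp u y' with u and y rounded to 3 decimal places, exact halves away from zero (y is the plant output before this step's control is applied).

0 5 16.250 0.000
1 5 8.047 4.063
2 5 24.751 -0.020
3 5 10.034 6.198
4 5 33.406 -0.590
5 5 8.378 8.647
6 5 42.872 -2.229
7 5 2.578 11.833
8 5 54.949 -5.272
9 5 -8.542 16.373
10 5 71.980 -10.322

(exact arithmetic carried between steps; '≈' marks a value shown rounded to 6 d.p. or computed from one; I and e_prev carry over from the previous line; the table rounds u and y to 3 d.p., halves away from zero)
n=0: y=0, sp=5, e=sp−y=5; I=5, D=e−e_prev=5; u=5/4·5+3/2·5+1/2·5=16.25; next y=-1/2·0+1/4·16.25=4.0625
n=1: y=4.0625, sp=5, e=sp−y=0.9375; I=5.9375, D=e−e_prev=-4.0625; u=5/4·0.9375+3/2·5.9375+1/2·(-4.0625)=8.046875; next y=-1/2·4.0625+1/4·8.046875≈-0.019531
n=2: y≈-0.019531, sp=5, e=sp−y≈5.019531; I≈10.957031, D=e−e_prev≈4.082031; u=5/4·5.019531+3/2·10.957031+1/2·4.082031≈24.750977; next y=-1/2·(-0.019531)+1/4·24.750977≈6.197510
n=3: y≈6.197510, sp=5, e=sp−y≈-1.197510; I≈9.759521, D=e−e_prev≈-6.217041; u=5/4·(-1.197510)+3/2·9.759521+1/2·(-6.217041)≈10.033875; next y=-1/2·6.197510+1/4·10.033875≈-0.590286
n=4: y≈-0.590286, sp=5, e=sp−y≈5.590286; I≈15.349808, D=e−e_prev≈6.787796; u=5/4·5.590286+3/2·15.349808+1/2·6.787796≈33.406467; next y=-1/2·(-0.590286)+1/4·33.406467≈8.646760
n=5: y≈8.646760, sp=5, e=sp−y≈-3.646760; I≈11.703048, D=e−e_prev≈-9.237046; u=5/4·(-3.646760)+3/2·11.703048+1/2·(-9.237046)≈8.377599; next y=-1/2·8.646760+1/4·8.377599≈-2.228980
n=6: y≈-2.228980, sp=5, e=sp−y≈7.228980; I≈18.932028, D=e−e_prev≈10.875740; u=5/4·7.228980+3/2·18.932028+1/2·10.875740≈42.872138; next y=-1/2·(-2.228980)+1/4·42.872138≈11.832525
n=7: y≈11.832525, sp=5, e=sp−y≈-6.832525; I≈12.099503, D=e−e_prev≈-14.061505; u=5/4·(-6.832525)+3/2·12.099503+1/2·(-14.061505)≈2.577847; next y=-1/2·11.832525+1/4·2.577847≈-5.271801
n=8: y≈-5.271801, sp=5, e=sp−y≈10.271801; I≈22.371304, D=e−e_prev≈17.104325; u=5/4·10.271801+3/2·22.371304+1/2·17.104325≈54.948869; next y=-1/2·(-5.271801)+1/4·54.948869≈16.373118
n=9: y≈16.373118, sp=5, e=sp−y≈-11.373118; I≈10.998186, D=e−e_prev≈-21.644918; u=5/4·(-11.373118)+3/2·10.998186+1/2·(-21.644918)≈-8.541577; next y=-1/2·16.373118+1/4·(-8.541577)≈-10.321953
n=10: y≈-10.321953, sp=5, e=sp−y≈15.321953; I≈26.320139, D=e−e_prev≈26.695071; u=5/4·15.321953+3/2·26.320139+1/2·26.695071≈71.980186; next y=-1/2·(-10.321953)+1/4·71.980186≈23.156023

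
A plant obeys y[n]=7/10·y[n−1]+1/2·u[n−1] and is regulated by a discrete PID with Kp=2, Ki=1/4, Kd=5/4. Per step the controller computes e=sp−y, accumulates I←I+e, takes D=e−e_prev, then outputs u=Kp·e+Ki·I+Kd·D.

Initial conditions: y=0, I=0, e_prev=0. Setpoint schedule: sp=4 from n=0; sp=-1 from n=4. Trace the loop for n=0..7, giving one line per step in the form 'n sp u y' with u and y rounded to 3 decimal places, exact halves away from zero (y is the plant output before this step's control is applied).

0 4 14.000 0.000
1 4 -14.500 7.000
2 4 26.225 -2.350
3 4 -32.236 11.468
4 -1 34.123 -8.091
5 -1 -50.513 11.398
6 -1 71.114 -17.278
7 -1 -103.253 23.462

(exact arithmetic carried between steps; '≈' marks a value shown rounded to 6 d.p. or computed from one; I and e_prev carry over from the previous line; the table rounds u and y to 3 d.p., halves away from zero)
n=0: y=0, sp=4, e=sp−y=4; I=4, D=e−e_prev=4; u=2·4+1/4·4+5/4·4=14; next y=7/10·0+1/2·14=7
n=1: y=7, sp=4, e=sp−y=-3; I=1, D=e−e_prev=-7; u=2·(-3)+1/4·1+5/4·(-7)=-14.5; next y=7/10·7+1/2·(-14.5)=-2.35
n=2: y=-2.35, sp=4, e=sp−y=6.35; I=7.35, D=e−e_prev=9.35; u=2·6.35+1/4·7.35+5/4·9.35=26.225; next y=7/10·(-2.35)+1/2·26.225=11.4675
n=3: y=11.4675, sp=4, e=sp−y=-7.4675; I=-0.1175, D=e−e_prev=-13.8175; u=2·(-7.4675)+1/4·(-0.1175)+5/4·(-13.8175)=-32.23625; next y=7/10·11.4675+1/2·(-32.23625)=-8.090875
n=4: y=-8.090875, sp=-1, e=sp−y=7.090875; I=6.973375, D=e−e_prev=14.558375; u=2·7.090875+1/4·6.973375+5/4·14.558375≈34.123063; next y=7/10·(-8.090875)+1/2·34.123063≈11.397919
n=5: y≈11.397919, sp=-1, e=sp−y≈-12.397919; I≈-5.424544, D=e−e_prev≈-19.488794; u=2·(-12.397919)+1/4·(-5.424544)+5/4·(-19.488794)≈-50.512966; next y=7/10·11.397919+1/2·(-50.512966)≈-17.277940
n=6: y≈-17.277940, sp=-1, e=sp−y≈16.277940; I≈10.853396, D=e−e_prev≈28.675858; u=2·16.277940+1/4·10.853396+5/4·28.675858≈71.114051; next y=7/10·(-17.277940)+1/2·71.114051≈23.462468
n=7: y≈23.462468, sp=-1, e=sp−y≈-24.462468; I≈-13.609072, D=e−e_prev≈-40.740408; u=2·(-24.462468)+1/4·(-13.609072)+5/4·(-40.740408)≈-103.252713; next y=7/10·23.462468+1/2·(-103.252713)≈-35.202629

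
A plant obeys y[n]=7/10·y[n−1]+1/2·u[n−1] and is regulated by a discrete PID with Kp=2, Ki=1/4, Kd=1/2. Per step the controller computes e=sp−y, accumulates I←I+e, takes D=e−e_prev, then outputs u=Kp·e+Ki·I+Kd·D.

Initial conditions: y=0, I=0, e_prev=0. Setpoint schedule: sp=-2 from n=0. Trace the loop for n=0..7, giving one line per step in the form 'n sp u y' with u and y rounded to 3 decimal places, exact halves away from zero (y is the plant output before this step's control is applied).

0 -2 -5.500 0.000
1 -2 2.563 -2.750
2 -2 -4.417 -0.644
3 -2 1.839 -2.659
4 -2 -3.727 -0.942
5 -2 1.215 -2.523
6 -2 -3.196 -1.158
7 -2 0.715 -2.409

(exact arithmetic carried between steps; '≈' marks a value shown rounded to 6 d.p. or computed from one; I and e_prev carry over from the previous line; the table rounds u and y to 3 d.p., halves away from zero)
n=0: y=0, sp=-2, e=sp−y=-2; I=-2, D=e−e_prev=-2; u=2·(-2)+1/4·(-2)+1/2·(-2)=-5.5; next y=7/10·0+1/2·(-5.5)=-2.75
n=1: y=-2.75, sp=-2, e=sp−y=0.75; I=-1.25, D=e−e_prev=2.75; u=2·0.75+1/4·(-1.25)+1/2·2.75=2.5625; next y=7/10·(-2.75)+1/2·2.5625=-0.64375
n=2: y=-0.64375, sp=-2, e=sp−y=-1.35625; I=-2.60625, D=e−e_prev=-2.10625; u=2·(-1.35625)+1/4·(-2.60625)+1/2·(-2.10625)≈-4.417188; next y=7/10·(-0.64375)+1/2·(-4.417188)≈-2.659219
n=3: y≈-2.659219, sp=-2, e=sp−y≈0.659219; I≈-1.947031, D=e−e_prev≈2.015469; u=2·0.659219+1/4·(-1.947031)+1/2·2.015469≈1.839414; next y=7/10·(-2.659219)+1/2·1.839414≈-0.941746
n=4: y≈-0.941746, sp=-2, e=sp−y≈-1.058254; I≈-3.005285, D=e−e_prev≈-1.717473; u=2·(-1.058254)+1/4·(-3.005285)+1/2·(-1.717473)≈-3.726565; next y=7/10·(-0.941746)+1/2·(-3.726565)≈-2.522505
n=5: y≈-2.522505, sp=-2, e=sp−y≈0.522505; I≈-2.482780, D=e−e_prev≈1.580759; u=2·0.522505+1/4·(-2.482780)+1/2·1.580759≈1.214694; next y=7/10·(-2.522505)+1/2·1.214694≈-1.158406
n=6: y≈-1.158406, sp=-2, e=sp−y≈-0.841594; I≈-3.324374, D=e−e_prev≈-1.364099; u=2·(-0.841594)+1/4·(-3.324374)+1/2·(-1.364099)≈-3.196330; next y=7/10·(-1.158406)+1/2·(-3.196330)≈-2.409050
n=7: y≈-2.409050, sp=-2, e=sp−y≈0.409050; I≈-2.915324, D=e−e_prev≈1.250643; u=2·0.409050+1/4·(-2.915324)+1/2·1.250643≈0.714590; next y=7/10·(-2.409050)+1/2·0.714590≈-1.329040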